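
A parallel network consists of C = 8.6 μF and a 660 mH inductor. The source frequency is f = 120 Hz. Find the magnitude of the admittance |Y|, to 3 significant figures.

ω = 2πf = 754.0 rad/s
X_L = ωL = 498 Ω
X_C = 1/(ωC) = 154 Ω
Parallel: admittances add. Y = 1/(jωL) + jωC
Y = (0 + j0.00447) S
|Y| = 0.00447 S → |Z| = 1/|Y| = 223 Ω, ∠Z = −∠Y = -90.0°

4.47 mS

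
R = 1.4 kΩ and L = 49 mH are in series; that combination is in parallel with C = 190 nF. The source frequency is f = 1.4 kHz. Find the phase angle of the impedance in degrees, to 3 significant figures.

ω = 2πf = 8796 rad/s
X_L = ωL = 431 Ω
X_C = 1/(ωC) = 598 Ω
Branch 1 (R+jX_L): Z₁ = 1400 + j431 Ω, |Z₁| = 1460 Ω
Branch 2 (−jX_C): Z₂ = −j598 Ω
Parallel: Z = Z₁Z₂/(Z₁+Z₂), |Z| = 622 Ω, ∠Z = -66.1°

-66.1°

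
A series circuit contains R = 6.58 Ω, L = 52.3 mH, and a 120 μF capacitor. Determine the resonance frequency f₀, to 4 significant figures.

63.53 Hz

ω₀ = 1/√(LC) = 1/√(0.0523 × 0.00012) = 399.2 rad/s
f₀ = ω₀/(2π) = 63.53 Hz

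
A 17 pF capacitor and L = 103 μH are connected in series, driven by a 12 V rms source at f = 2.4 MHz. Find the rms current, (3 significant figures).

ω = 2πf = 1.508e+07 rad/s
X_L = ωL = 1550 Ω
X_C = 1/(ωC) = 3900 Ω
Net reactance X = X_L − X_C = -2350 Ω
Z = − j2350 Ω
|Z| = √(0² + 2350²) = 2350 Ω
I = V/|Z| = 12/2350 = 5.11 mA

5.11 mA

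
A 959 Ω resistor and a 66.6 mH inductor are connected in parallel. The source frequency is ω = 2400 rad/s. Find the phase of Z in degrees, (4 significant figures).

X_L = ωL = 159.8 Ω
Parallel: admittances add. Y = 1/R + 1/(jωL)
Y = (0.001043 − j0.006256) S
|Y| = 0.006343 S → |Z| = 1/|Y| = 157.7 Ω, ∠Z = −∠Y = 80.54°

80.54°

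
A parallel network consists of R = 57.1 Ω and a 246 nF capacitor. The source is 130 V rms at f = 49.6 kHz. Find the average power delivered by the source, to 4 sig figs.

296.0 W

ω = 2πf = 311600 rad/s
X_C = 1/(ωC) = 13.04 Ω
Parallel: admittances add. Y = 1/R + jωC
Y = (0.01751 + j0.07666) S
|Y| = 0.07864 S → |Z| = 1/|Y| = 12.72 Ω, ∠Z = −∠Y = -77.13°
I = V/|Z| = 10.22 A
P = VI cos φ = 130 × 10.22 × cos(-77.13°) = 296.0 W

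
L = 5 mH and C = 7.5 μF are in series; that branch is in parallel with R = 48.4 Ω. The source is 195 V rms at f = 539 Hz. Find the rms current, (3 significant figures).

ω = 2πf = 3387 rad/s
X_L = ωL = 16.9 Ω
X_C = 1/(ωC) = 39.4 Ω
Branch 1: Z₁ = R = 48.4 Ω
Branch 2 (series LC): Z₂ = j(X_L − X_C) = −j22.4 Ω
Parallel: Z = Z₁Z₂/(Z₁+Z₂), |Z| = 20.4 Ω, ∠Z = -65.1°
I = V/|Z| = 195/20.4 = 9.58 A

9.58 A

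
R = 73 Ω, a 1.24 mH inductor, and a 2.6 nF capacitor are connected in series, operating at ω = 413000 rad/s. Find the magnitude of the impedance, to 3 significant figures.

X_L = ωL = 512 Ω
X_C = 1/(ωC) = 931 Ω
Net reactance X = X_L − X_C = -419 Ω
Z = 73.0 − j419 Ω
|Z| = √(73.0² + 419²) = 425 Ω

425 Ω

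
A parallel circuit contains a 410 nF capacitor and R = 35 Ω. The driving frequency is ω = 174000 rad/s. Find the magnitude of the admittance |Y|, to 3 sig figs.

76.8 mS

X_C = 1/(ωC) = 14.0 Ω
Parallel: admittances add. Y = 1/R + jωC
Y = (0.0286 + j0.0713) S
|Y| = 0.0768 S → |Z| = 1/|Y| = 13.0 Ω, ∠Z = −∠Y = -68.2°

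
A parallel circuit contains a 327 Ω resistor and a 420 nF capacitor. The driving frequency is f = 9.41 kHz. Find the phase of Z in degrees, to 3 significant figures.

ω = 2πf = 59120 rad/s
X_C = 1/(ωC) = 40.3 Ω
Parallel: admittances add. Y = 1/R + jωC
Y = (0.00306 + j0.0248) S
|Y| = 0.0250 S → |Z| = 1/|Y| = 40.0 Ω, ∠Z = −∠Y = -83.0°

-83.0°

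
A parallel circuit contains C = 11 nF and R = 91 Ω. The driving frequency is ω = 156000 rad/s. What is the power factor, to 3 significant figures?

0.988

X_C = 1/(ωC) = 583 Ω
Parallel: admittances add. Y = 1/R + jωC
Y = (0.0110 + j0.00172) S
|Y| = 0.0111 S → |Z| = 1/|Y| = 89.9 Ω, ∠Z = −∠Y = -8.88°
cos φ = cos(-8.88°) = 0.988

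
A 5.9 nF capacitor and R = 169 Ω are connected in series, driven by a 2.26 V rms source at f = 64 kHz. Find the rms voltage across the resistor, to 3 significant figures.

ω = 2πf = 402100 rad/s
X_C = 1/(ωC) = 421 Ω
Z = 169 − j421 Ω
|Z| = √(169² + 421²) = 454 Ω
I = V/|Z| = 4.98 mA
V_R = I·|Z_R| = 0.00498 × 169 = 0.841 V

0.841 V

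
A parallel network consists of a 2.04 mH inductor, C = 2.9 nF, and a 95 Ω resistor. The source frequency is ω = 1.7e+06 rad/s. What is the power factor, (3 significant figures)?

X_L = ωL = 3470 Ω
X_C = 1/(ωC) = 203 Ω
Parallel: admittances add. Y = 1/R + 1/(jωL) + jωC
Y = (0.0105 + j0.00464) S
|Y| = 0.0115 S → |Z| = 1/|Y| = 86.9 Ω, ∠Z = −∠Y = -23.8°
cos φ = cos(-23.8°) = 0.915

0.915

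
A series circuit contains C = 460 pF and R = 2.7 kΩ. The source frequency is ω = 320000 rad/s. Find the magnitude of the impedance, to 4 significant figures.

X_C = 1/(ωC) = 6793 Ω
Z = 2700 − j6793 Ω
|Z| = √(2700² + 6793²) = 7310 Ω

7310 Ω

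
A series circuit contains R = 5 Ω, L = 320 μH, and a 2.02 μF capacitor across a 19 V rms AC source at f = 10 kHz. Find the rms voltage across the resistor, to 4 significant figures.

ω = 2πf = 62830 rad/s
X_L = ωL = 20.11 Ω
X_C = 1/(ωC) = 7.879 Ω
Net reactance X = X_L − X_C = 12.23 Ω
Z = 5.000 + j12.23 Ω
|Z| = √(5.000² + 12.23²) = 13.21 Ω
I = V/|Z| = 1.438 A
V_R = I·|Z_R| = 1.438 × 5.000 = 7.191 V

7.191 V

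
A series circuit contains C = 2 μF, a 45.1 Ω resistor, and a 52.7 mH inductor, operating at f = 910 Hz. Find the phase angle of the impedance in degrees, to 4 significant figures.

78.09°

ω = 2πf = 5718 rad/s
X_L = ωL = 301.3 Ω
X_C = 1/(ωC) = 87.45 Ω
Net reactance X = X_L − X_C = 213.9 Ω
Z = 45.10 + j213.9 Ω
|Z| = √(45.10² + 213.9²) = 218.6 Ω
∠Z = arctan(213.9/45.10) = 78.09°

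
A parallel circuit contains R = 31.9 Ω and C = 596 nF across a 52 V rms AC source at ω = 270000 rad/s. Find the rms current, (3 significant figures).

X_C = 1/(ωC) = 6.21 Ω
Parallel: admittances add. Y = 1/R + jωC
Y = (0.0313 + j0.161) S
|Y| = 0.164 S → |Z| = 1/|Y| = 6.10 Ω, ∠Z = −∠Y = -79.0°
I = V/|Z| = 52/6.10 = 8.53 A

8.53 A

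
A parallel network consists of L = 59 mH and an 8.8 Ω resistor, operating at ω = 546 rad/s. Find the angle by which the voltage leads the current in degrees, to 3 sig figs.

15.3°

X_L = ωL = 32.2 Ω
Parallel: admittances add. Y = 1/R + 1/(jωL)
Y = (0.114 − j0.0310) S
|Y| = 0.118 S → |Z| = 1/|Y| = 8.49 Ω, ∠Z = −∠Y = 15.3°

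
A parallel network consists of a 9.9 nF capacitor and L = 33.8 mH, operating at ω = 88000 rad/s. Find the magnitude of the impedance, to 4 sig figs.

X_L = ωL = 2974 Ω
X_C = 1/(ωC) = 1148 Ω
Parallel: admittances add. Y = 1/(jωL) + jωC
Y = (0 + j0.0005350) S
|Y| = 0.0005350 S → |Z| = 1/|Y| = 1869 Ω, ∠Z = −∠Y = -90.00°

1869 Ω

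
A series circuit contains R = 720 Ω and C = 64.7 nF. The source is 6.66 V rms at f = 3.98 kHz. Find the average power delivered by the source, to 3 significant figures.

ω = 2πf = 25010 rad/s
X_C = 1/(ωC) = 618 Ω
Z = 720 − j618 Ω
|Z| = √(720² + 618²) = 949 Ω
∠Z = arctan(-618/720) = -40.6°
I = V/|Z| = 7.02 mA
P = VI cos φ = 6.66 × 0.00702 × cos(-40.6°) = 35.5 mW

35.5 mW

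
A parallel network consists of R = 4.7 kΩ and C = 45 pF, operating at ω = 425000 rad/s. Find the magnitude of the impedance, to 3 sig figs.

4680 Ω

X_C = 1/(ωC) = 52300 Ω
Parallel: admittances add. Y = 1/R + jωC
Y = (0.000213 + j1.91e-05) S
|Y| = 0.000214 S → |Z| = 1/|Y| = 4680 Ω, ∠Z = −∠Y = -5.14°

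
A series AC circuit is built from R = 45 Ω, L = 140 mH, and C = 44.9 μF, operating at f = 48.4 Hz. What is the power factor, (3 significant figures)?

0.826

ω = 2πf = 304.1 rad/s
X_L = ωL = 42.6 Ω
X_C = 1/(ωC) = 73.2 Ω
Net reactance X = X_L − X_C = -30.7 Ω
Z = 45.0 − j30.7 Ω
|Z| = √(45.0² + 30.7²) = 54.5 Ω
∠Z = arctan(-30.7/45.0) = -34.3°
cos φ = cos(-34.3°) = 0.826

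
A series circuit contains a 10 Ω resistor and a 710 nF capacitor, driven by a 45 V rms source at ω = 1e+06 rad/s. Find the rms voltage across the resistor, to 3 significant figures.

X_C = 1/(ωC) = 1.41 Ω
Z = 10.0 − j1.41 Ω
|Z| = √(10.0² + 1.41²) = 10.1 Ω
I = V/|Z| = 4.46 A
V_R = I·|Z_R| = 4.46 × 10.0 = 44.6 V

44.6 V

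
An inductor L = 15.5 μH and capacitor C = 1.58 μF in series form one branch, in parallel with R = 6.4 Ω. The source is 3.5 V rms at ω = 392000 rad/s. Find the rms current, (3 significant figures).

956 mA

X_L = ωL = 6.08 Ω
X_C = 1/(ωC) = 1.61 Ω
Branch 1: Z₁ = R = 6.40 Ω
Branch 2 (series LC): Z₂ = j(X_L − X_C) = j4.46 Ω
Parallel: Z = Z₁Z₂/(Z₁+Z₂), |Z| = 3.66 Ω, ∠Z = 55.1°
I = V/|Z| = 3.5/3.66 = 956 mA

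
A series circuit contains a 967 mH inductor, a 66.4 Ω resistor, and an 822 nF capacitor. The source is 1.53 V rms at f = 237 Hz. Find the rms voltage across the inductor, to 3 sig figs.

ω = 2πf = 1489 rad/s
X_L = ωL = 1440 Ω
X_C = 1/(ωC) = 817 Ω
Net reactance X = X_L − X_C = 623 Ω
Z = 66.4 + j623 Ω
|Z| = √(66.4² + 623²) = 627 Ω
I = V/|Z| = 2.44 mA
V_L = I·|Z_L| = 0.00244 × 1440 = 3.52 V

3.52 V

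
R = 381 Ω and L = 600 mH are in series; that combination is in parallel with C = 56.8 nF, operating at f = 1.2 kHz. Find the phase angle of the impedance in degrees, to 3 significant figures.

-84.9°

ω = 2πf = 7540 rad/s
X_L = ωL = 4520 Ω
X_C = 1/(ωC) = 2340 Ω
Branch 1 (R+jX_L): Z₁ = 381 + j4520 Ω, |Z₁| = 4540 Ω
Branch 2 (−jX_C): Z₂ = −j2340 Ω
Parallel: Z = Z₁Z₂/(Z₁+Z₂), |Z| = 4770 Ω, ∠Z = -84.9°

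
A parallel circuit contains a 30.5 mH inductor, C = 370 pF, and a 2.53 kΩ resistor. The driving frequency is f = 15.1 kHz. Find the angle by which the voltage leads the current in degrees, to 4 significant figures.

ω = 2πf = 94880 rad/s
X_L = ωL = 2894 Ω
X_C = 1/(ωC) = 28490 Ω
Parallel: admittances add. Y = 1/R + 1/(jωL) + jωC
Y = (0.0003953 − j0.0003105) S
|Y| = 0.0005026 S → |Z| = 1/|Y| = 1990 Ω, ∠Z = −∠Y = 38.15°

38.15°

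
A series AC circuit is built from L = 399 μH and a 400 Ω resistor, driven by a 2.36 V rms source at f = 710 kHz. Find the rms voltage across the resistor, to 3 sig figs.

0.517 V

ω = 2πf = 4.461e+06 rad/s
X_L = ωL = 1780 Ω
Z = 400 + j1780 Ω
|Z| = √(400² + 1780²) = 1820 Ω
I = V/|Z| = 1.29 mA
V_R = I·|Z_R| = 0.00129 × 400 = 0.517 V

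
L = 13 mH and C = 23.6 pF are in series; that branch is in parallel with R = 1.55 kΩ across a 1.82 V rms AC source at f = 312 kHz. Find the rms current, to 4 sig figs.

1.265 mA

ω = 2πf = 1.96e+06 rad/s
X_L = ωL = 25480 Ω
X_C = 1/(ωC) = 21610 Ω
Branch 1: Z₁ = R = 1550 Ω
Branch 2 (series LC): Z₂ = j(X_L − X_C) = j3870 Ω
Parallel: Z = Z₁Z₂/(Z₁+Z₂), |Z| = 1439 Ω, ∠Z = 21.83°
I = V/|Z| = 1.82/1439 = 1.265 mA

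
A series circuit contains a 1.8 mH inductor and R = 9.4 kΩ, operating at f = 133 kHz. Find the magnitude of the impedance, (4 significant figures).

ω = 2πf = 835700 rad/s
X_L = ωL = 1504 Ω
Z = 9400 + j1504 Ω
|Z| = √(9400² + 1504²) = 9520 Ω

9520 Ω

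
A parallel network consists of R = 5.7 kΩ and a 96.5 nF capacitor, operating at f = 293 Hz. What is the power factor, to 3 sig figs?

ω = 2πf = 1841 rad/s
X_C = 1/(ωC) = 5630 Ω
Parallel: admittances add. Y = 1/R + jωC
Y = (0.000175 + j0.000178) S
|Y| = 0.000250 S → |Z| = 1/|Y| = 4010 Ω, ∠Z = −∠Y = -45.4°
cos φ = cos(-45.4°) = 0.703

0.703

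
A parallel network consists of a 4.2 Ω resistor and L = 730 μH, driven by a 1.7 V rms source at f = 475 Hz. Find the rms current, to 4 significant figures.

879.0 mA

ω = 2πf = 2985 rad/s
X_L = ωL = 2.179 Ω
Parallel: admittances add. Y = 1/R + 1/(jωL)
Y = (0.2381 − j0.4590) S
|Y| = 0.5171 S → |Z| = 1/|Y| = 1.934 Ω, ∠Z = −∠Y = 62.58°
I = V/|Z| = 1.7/1.934 = 879.0 mA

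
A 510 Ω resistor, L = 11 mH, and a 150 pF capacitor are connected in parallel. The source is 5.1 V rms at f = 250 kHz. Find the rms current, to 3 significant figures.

10.0 mA

ω = 2πf = 1.571e+06 rad/s
X_L = ωL = 17300 Ω
X_C = 1/(ωC) = 4240 Ω
Parallel: admittances add. Y = 1/R + 1/(jωL) + jωC
Y = (0.00196 + j0.000178) S
|Y| = 0.00197 S → |Z| = 1/|Y| = 508 Ω, ∠Z = −∠Y = -5.18°
I = V/|Z| = 5.1/508 = 10.0 mA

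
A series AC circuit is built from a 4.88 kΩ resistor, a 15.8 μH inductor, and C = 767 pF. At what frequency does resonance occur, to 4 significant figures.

ω₀ = 1/√(LC) = 1/√(1.58e-05 × 7.67e-10) = 9.084e+06 rad/s
f₀ = ω₀/(2π) = 1.446 MHz

1.446 MHz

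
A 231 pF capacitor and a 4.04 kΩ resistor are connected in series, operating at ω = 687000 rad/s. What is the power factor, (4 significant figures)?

0.5397

X_C = 1/(ωC) = 6301 Ω
Z = 4040 − j6301 Ω
|Z| = √(4040² + 6301²) = 7485 Ω
∠Z = arctan(-6301/4040) = -57.33°
cos φ = cos(-57.33°) = 0.5397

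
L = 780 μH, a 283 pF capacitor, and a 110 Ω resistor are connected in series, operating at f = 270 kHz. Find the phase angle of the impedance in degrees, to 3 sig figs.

-81.8°

ω = 2πf = 1.696e+06 rad/s
X_L = ωL = 1320 Ω
X_C = 1/(ωC) = 2080 Ω
Net reactance X = X_L − X_C = -760 Ω
Z = 110 − j760 Ω
|Z| = √(110² + 760²) = 768 Ω
∠Z = arctan(-760/110) = -81.8°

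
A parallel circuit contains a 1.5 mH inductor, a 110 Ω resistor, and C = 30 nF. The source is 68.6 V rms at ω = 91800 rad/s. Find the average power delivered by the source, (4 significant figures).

42.78 W

X_L = ωL = 137.7 Ω
X_C = 1/(ωC) = 363.1 Ω
Parallel: admittances add. Y = 1/R + 1/(jωL) + jωC
Y = (0.009091 − j0.004508) S
|Y| = 0.01015 S → |Z| = 1/|Y| = 98.55 Ω, ∠Z = −∠Y = 26.38°
I = V/|Z| = 696.1 mA
P = VI cos φ = 68.6 × 0.6961 × cos(26.38°) = 42.78 W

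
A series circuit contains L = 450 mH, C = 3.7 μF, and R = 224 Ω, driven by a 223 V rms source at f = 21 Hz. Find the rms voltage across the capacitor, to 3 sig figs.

228 V

ω = 2πf = 131.9 rad/s
X_L = ωL = 59.4 Ω
X_C = 1/(ωC) = 2050 Ω
Net reactance X = X_L − X_C = -1990 Ω
Z = 224 − j1990 Ω
|Z| = √(224² + 1990²) = 2000 Ω
I = V/|Z| = 111 mA
V_C = I·|Z_C| = 0.111 × 2050 = 228 V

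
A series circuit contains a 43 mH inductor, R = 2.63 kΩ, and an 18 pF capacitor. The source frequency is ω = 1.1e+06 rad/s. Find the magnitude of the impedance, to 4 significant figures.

X_L = ωL = 47300 Ω
X_C = 1/(ωC) = 50510 Ω
Net reactance X = X_L − X_C = -3205 Ω
Z = 2630 − j3205 Ω
|Z| = √(2630² + 3205²) = 4146 Ω

4146 Ω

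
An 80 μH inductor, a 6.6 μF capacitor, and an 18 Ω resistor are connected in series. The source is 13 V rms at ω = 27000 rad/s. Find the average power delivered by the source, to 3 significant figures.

X_L = ωL = 2.16 Ω
X_C = 1/(ωC) = 5.61 Ω
Net reactance X = X_L − X_C = -3.45 Ω
Z = 18.0 − j3.45 Ω
|Z| = √(18.0² + 3.45²) = 18.3 Ω
∠Z = arctan(-3.45/18.0) = -10.9°
I = V/|Z| = 709 mA
P = VI cos φ = 13 × 0.709 × cos(-10.9°) = 9.06 W

9.06 W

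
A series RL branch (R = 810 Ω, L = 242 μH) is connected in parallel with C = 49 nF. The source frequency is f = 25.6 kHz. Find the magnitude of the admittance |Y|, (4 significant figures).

7.919 mS

ω = 2πf = 160800 rad/s
X_L = ωL = 38.93 Ω
X_C = 1/(ωC) = 126.9 Ω
Branch 1 (R+jX_L): Z₁ = 810.0 + j38.93 Ω, |Z₁| = 810.9 Ω
Branch 2 (−jX_C): Z₂ = −j126.9 Ω
Parallel: Z = Z₁Z₂/(Z₁+Z₂), |Z| = 126.3 Ω, ∠Z = -81.05°
|Y| = 1/|Z| = 7.919 mS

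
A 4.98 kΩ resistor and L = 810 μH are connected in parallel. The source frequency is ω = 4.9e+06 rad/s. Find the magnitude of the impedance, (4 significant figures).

X_L = ωL = 3969 Ω
Parallel: admittances add. Y = 1/R + 1/(jωL)
Y = (0.0002008 − j0.0002520) S
|Y| = 0.0003222 S → |Z| = 1/|Y| = 3104 Ω, ∠Z = −∠Y = 51.45°

3104 Ω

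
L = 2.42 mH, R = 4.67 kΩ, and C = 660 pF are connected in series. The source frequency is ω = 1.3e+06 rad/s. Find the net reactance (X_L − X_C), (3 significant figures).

1980 Ω

X_L = ωL = 3150 Ω
X_C = 1/(ωC) = 1170 Ω
X = 3150 − 1170 = 1980 Ω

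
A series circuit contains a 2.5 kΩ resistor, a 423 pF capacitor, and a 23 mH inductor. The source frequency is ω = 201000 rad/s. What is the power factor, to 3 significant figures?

X_L = ωL = 4620 Ω
X_C = 1/(ωC) = 11800 Ω
Net reactance X = X_L − X_C = -7140 Ω
Z = 2500 − j7140 Ω
|Z| = √(2500² + 7140²) = 7560 Ω
∠Z = arctan(-7140/2500) = -70.7°
cos φ = cos(-70.7°) = 0.331

0.331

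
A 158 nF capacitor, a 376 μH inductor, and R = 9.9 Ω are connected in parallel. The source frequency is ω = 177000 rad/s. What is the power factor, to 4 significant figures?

0.9919

X_L = ωL = 66.55 Ω
X_C = 1/(ωC) = 35.76 Ω
Parallel: admittances add. Y = 1/R + 1/(jωL) + jωC
Y = (0.1010 + j0.01294) S
|Y| = 0.1018 S → |Z| = 1/|Y| = 9.820 Ω, ∠Z = −∠Y = -7.300°
cos φ = cos(-7.300°) = 0.9919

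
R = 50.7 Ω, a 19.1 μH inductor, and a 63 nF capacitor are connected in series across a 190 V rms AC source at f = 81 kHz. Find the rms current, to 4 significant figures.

3.451 A

ω = 2πf = 508900 rad/s
X_L = ωL = 9.721 Ω
X_C = 1/(ωC) = 31.19 Ω
Net reactance X = X_L − X_C = -21.47 Ω
Z = 50.70 − j21.47 Ω
|Z| = √(50.70² + 21.47²) = 55.06 Ω
I = V/|Z| = 190/55.06 = 3.451 A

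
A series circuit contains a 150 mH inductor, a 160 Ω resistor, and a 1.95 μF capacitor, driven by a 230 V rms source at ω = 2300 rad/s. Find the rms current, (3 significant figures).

1.14 A

X_L = ωL = 345 Ω
X_C = 1/(ωC) = 223 Ω
Net reactance X = X_L − X_C = 122 Ω
Z = 160 + j122 Ω
|Z| = √(160² + 122²) = 201 Ω
I = V/|Z| = 230/201 = 1.14 A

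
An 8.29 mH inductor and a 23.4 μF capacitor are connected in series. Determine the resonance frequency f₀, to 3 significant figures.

ω₀ = 1/√(LC) = 1/√(0.00829 × 2.34e-05) = 2270 rad/s
f₀ = ω₀/(2π) = 361 Hz

361 Hz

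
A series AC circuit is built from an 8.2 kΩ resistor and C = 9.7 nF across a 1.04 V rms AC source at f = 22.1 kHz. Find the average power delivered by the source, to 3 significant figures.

ω = 2πf = 138900 rad/s
X_C = 1/(ωC) = 742 Ω
Z = 8200 − j742 Ω
|Z| = √(8200² + 742²) = 8230 Ω
∠Z = arctan(-742/8200) = -5.17°
I = V/|Z| = 126 μA
P = VI cos φ = 1.04 × 0.000126 × cos(-5.17°) = 131 μW

131 μW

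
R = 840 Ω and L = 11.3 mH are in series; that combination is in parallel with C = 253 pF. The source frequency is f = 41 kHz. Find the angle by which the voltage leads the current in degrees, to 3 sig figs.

ω = 2πf = 257600 rad/s
X_L = ωL = 2910 Ω
X_C = 1/(ωC) = 15300 Ω
Branch 1 (R+jX_L): Z₁ = 840 + j2910 Ω, |Z₁| = 3030 Ω
Branch 2 (−jX_C): Z₂ = −j15300 Ω
Parallel: Z = Z₁Z₂/(Z₁+Z₂), |Z| = 3730 Ω, ∠Z = 70.0°

70.0°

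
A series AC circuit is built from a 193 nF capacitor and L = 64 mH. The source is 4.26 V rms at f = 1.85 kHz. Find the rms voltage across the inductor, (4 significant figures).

10.63 V

ω = 2πf = 11620 rad/s
X_L = ωL = 743.9 Ω
X_C = 1/(ωC) = 445.7 Ω
Net reactance X = X_L − X_C = 298.2 Ω
Z = j298.2 Ω
|Z| = √(0² + 298.2²) = 298.2 Ω
I = V/|Z| = 14.29 mA
V_L = I·|Z_L| = 0.01429 × 743.9 = 10.63 V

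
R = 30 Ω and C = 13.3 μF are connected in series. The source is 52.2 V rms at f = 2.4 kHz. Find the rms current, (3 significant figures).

ω = 2πf = 15080 rad/s
X_C = 1/(ωC) = 4.99 Ω
Z = 30.0 − j4.99 Ω
|Z| = √(30.0² + 4.99²) = 30.4 Ω
I = V/|Z| = 52.2/30.4 = 1.72 A

1.72 A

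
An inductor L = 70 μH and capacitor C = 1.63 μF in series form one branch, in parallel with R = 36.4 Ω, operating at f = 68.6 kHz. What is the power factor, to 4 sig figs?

ω = 2πf = 431000 rad/s
X_L = ωL = 30.17 Ω
X_C = 1/(ωC) = 1.423 Ω
Branch 1: Z₁ = R = 36.40 Ω
Branch 2 (series LC): Z₂ = j(X_L − X_C) = j28.75 Ω
Parallel: Z = Z₁Z₂/(Z₁+Z₂), |Z| = 22.56 Ω, ∠Z = 51.70°
cos φ = cos(51.70°) = 0.6198

0.6198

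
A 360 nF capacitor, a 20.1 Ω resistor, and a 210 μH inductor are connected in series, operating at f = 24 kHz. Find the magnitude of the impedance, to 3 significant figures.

ω = 2πf = 150800 rad/s
X_L = ωL = 31.7 Ω
X_C = 1/(ωC) = 18.4 Ω
Net reactance X = X_L − X_C = 13.2 Ω
Z = 20.1 + j13.2 Ω
|Z| = √(20.1² + 13.2²) = 24.1 Ω

24.1 Ω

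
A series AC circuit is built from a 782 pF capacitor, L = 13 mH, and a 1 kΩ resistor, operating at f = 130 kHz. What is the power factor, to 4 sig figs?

0.1098

ω = 2πf = 816800 rad/s
X_L = ωL = 10620 Ω
X_C = 1/(ωC) = 1566 Ω
Net reactance X = X_L − X_C = 9053 Ω
Z = 1000 + j9053 Ω
|Z| = √(1000² + 9053²) = 9108 Ω
∠Z = arctan(9053/1000) = 83.70°
cos φ = cos(83.70°) = 0.1098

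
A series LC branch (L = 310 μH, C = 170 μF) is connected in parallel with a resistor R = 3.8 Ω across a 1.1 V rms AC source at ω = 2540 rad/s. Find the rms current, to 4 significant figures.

775.7 mA

X_L = ωL = 0.7874 Ω
X_C = 1/(ωC) = 2.316 Ω
Branch 1: Z₁ = R = 3.800 Ω
Branch 2 (series LC): Z₂ = j(X_L − X_C) = −j1.528 Ω
Parallel: Z = Z₁Z₂/(Z₁+Z₂), |Z| = 1.418 Ω, ∠Z = -68.09°
I = V/|Z| = 1.1/1.418 = 775.7 mA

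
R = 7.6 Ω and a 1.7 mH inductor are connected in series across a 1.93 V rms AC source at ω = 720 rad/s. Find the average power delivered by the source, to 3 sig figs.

478 mW

X_L = ωL = 1.22 Ω
Z = 7.60 + j1.22 Ω
|Z| = √(7.60² + 1.22²) = 7.70 Ω
∠Z = arctan(1.22/7.60) = 9.15°
I = V/|Z| = 251 mA
P = VI cos φ = 1.93 × 0.251 × cos(9.15°) = 478 mW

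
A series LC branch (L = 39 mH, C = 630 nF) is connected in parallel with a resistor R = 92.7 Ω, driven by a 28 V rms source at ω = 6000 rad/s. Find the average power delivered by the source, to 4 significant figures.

X_L = ωL = 234.0 Ω
X_C = 1/(ωC) = 264.6 Ω
Branch 1: Z₁ = R = 92.70 Ω
Branch 2 (series LC): Z₂ = j(X_L − X_C) = −j30.55 Ω
Parallel: Z = Z₁Z₂/(Z₁+Z₂), |Z| = 29.02 Ω, ∠Z = -71.76°
I = V/|Z| = 965.0 mA
P = VI cos φ = 28 × 0.9650 × cos(-71.76°) = 8.457 W

8.457 W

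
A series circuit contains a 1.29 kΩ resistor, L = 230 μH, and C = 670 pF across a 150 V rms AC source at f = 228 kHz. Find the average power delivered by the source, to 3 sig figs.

13.4 W

ω = 2πf = 1.433e+06 rad/s
X_L = ωL = 329 Ω
X_C = 1/(ωC) = 1040 Ω
Net reactance X = X_L − X_C = -712 Ω
Z = 1290 − j712 Ω
|Z| = √(1290² + 712²) = 1470 Ω
∠Z = arctan(-712/1290) = -28.9°
I = V/|Z| = 102 mA
P = VI cos φ = 150 × 0.102 × cos(-28.9°) = 13.4 W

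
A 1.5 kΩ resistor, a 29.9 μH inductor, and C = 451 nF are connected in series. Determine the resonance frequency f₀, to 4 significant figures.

ω₀ = 1/√(LC) = 1/√(2.99e-05 × 4.51e-07) = 272300 rad/s
f₀ = ω₀/(2π) = 43.34 kHz

43.34 kHz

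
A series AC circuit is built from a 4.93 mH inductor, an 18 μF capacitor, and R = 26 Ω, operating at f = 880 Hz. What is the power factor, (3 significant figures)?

ω = 2πf = 5529 rad/s
X_L = ωL = 27.3 Ω
X_C = 1/(ωC) = 10.0 Ω
Net reactance X = X_L − X_C = 17.2 Ω
Z = 26.0 + j17.2 Ω
|Z| = √(26.0² + 17.2²) = 31.2 Ω
∠Z = arctan(17.2/26.0) = 33.5°
cos φ = cos(33.5°) = 0.834

0.834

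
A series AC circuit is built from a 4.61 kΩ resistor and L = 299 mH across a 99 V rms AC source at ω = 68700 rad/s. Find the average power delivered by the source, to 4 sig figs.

X_L = ωL = 20540 Ω
Z = 4610 + j20540 Ω
|Z| = √(4610² + 20540²) = 21050 Ω
∠Z = arctan(20540/4610) = 77.35°
I = V/|Z| = 4.703 mA
P = VI cos φ = 99 × 0.004703 × cos(77.35°) = 101.9 mW

101.9 mW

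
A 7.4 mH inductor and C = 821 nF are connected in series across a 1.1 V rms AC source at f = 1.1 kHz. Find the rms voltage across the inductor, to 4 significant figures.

0.4498 V

ω = 2πf = 6912 rad/s
X_L = ωL = 51.15 Ω
X_C = 1/(ωC) = 176.2 Ω
Net reactance X = X_L − X_C = -125.1 Ω
Z = − j125.1 Ω
|Z| = √(0² + 125.1²) = 125.1 Ω
I = V/|Z| = 8.794 mA
V_L = I·|Z_L| = 0.008794 × 51.15 = 0.4498 V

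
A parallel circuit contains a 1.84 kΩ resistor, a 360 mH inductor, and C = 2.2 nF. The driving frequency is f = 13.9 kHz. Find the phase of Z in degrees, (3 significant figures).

ω = 2πf = 87340 rad/s
X_L = ωL = 31400 Ω
X_C = 1/(ωC) = 5200 Ω
Parallel: admittances add. Y = 1/R + 1/(jωL) + jωC
Y = (0.000543 + j0.000160) S
|Y| = 0.000567 S → |Z| = 1/|Y| = 1760 Ω, ∠Z = −∠Y = -16.4°

-16.4°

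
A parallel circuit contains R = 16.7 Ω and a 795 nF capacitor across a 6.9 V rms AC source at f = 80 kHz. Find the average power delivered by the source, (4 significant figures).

2.851 W

ω = 2πf = 502700 rad/s
X_C = 1/(ωC) = 2.502 Ω
Parallel: admittances add. Y = 1/R + jωC
Y = (0.05988 + j0.3996) S
|Y| = 0.4041 S → |Z| = 1/|Y| = 2.475 Ω, ∠Z = −∠Y = -81.48°
I = V/|Z| = 2.788 A
P = VI cos φ = 6.9 × 2.788 × cos(-81.48°) = 2.851 W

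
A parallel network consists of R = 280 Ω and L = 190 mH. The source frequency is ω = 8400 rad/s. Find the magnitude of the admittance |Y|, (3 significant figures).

3.63 mS

X_L = ωL = 1600 Ω
Parallel: admittances add. Y = 1/R + 1/(jωL)
Y = (0.00357 − j0.000627) S
|Y| = 0.00363 S → |Z| = 1/|Y| = 276 Ω, ∠Z = −∠Y = 9.95°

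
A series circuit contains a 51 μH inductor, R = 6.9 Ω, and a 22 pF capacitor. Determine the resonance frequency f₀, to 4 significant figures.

4.751 MHz

ω₀ = 1/√(LC) = 1/√(5.1e-05 × 2.2e-11) = 2.985e+07 rad/s
f₀ = ω₀/(2π) = 4.751 MHz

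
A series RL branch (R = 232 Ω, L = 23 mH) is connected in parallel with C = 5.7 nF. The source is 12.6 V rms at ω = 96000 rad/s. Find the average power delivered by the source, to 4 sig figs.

7.472 mW

X_L = ωL = 2208 Ω
X_C = 1/(ωC) = 1827 Ω
Branch 1 (R+jX_L): Z₁ = 232.0 + j2208 Ω, |Z₁| = 2220 Ω
Branch 2 (−jX_C): Z₂ = −j1827 Ω
Parallel: Z = Z₁Z₂/(Z₁+Z₂), |Z| = 9104 Ω, ∠Z = -64.63°
I = V/|Z| = 1.384 mA
P = VI cos φ = 12.6 × 0.001384 × cos(-64.63°) = 7.472 mW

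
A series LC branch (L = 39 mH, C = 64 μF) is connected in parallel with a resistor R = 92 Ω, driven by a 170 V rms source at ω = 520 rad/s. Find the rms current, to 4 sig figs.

X_L = ωL = 20.28 Ω
X_C = 1/(ωC) = 30.05 Ω
Branch 1: Z₁ = R = 92.00 Ω
Branch 2 (series LC): Z₂ = j(X_L − X_C) = −j9.768 Ω
Parallel: Z = Z₁Z₂/(Z₁+Z₂), |Z| = 9.713 Ω, ∠Z = -83.94°
I = V/|Z| = 170/9.713 = 17.50 A

17.50 A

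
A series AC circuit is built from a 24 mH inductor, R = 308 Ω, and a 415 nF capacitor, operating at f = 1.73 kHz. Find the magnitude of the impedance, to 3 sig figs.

ω = 2πf = 10870 rad/s
X_L = ωL = 261 Ω
X_C = 1/(ωC) = 222 Ω
Net reactance X = X_L − X_C = 39.2 Ω
Z = 308 + j39.2 Ω
|Z| = √(308² + 39.2²) = 310 Ω

310 Ω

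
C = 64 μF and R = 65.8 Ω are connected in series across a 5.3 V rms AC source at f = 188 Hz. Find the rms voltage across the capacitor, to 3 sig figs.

1.04 V

ω = 2πf = 1181 rad/s
X_C = 1/(ωC) = 13.2 Ω
Z = 65.8 − j13.2 Ω
|Z| = √(65.8² + 13.2²) = 67.1 Ω
I = V/|Z| = 79.0 mA
V_C = I·|Z_C| = 0.0790 × 13.2 = 1.04 V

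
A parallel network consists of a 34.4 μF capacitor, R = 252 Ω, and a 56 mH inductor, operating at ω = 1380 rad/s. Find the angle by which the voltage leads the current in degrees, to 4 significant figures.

-83.44°

X_L = ωL = 77.28 Ω
X_C = 1/(ωC) = 21.07 Ω
Parallel: admittances add. Y = 1/R + 1/(jωL) + jωC
Y = (0.003968 + j0.03453) S
|Y| = 0.03476 S → |Z| = 1/|Y| = 28.77 Ω, ∠Z = −∠Y = -83.44°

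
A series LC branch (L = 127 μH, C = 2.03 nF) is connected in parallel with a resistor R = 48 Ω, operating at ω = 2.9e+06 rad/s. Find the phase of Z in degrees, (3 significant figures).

X_L = ωL = 368 Ω
X_C = 1/(ωC) = 170 Ω
Branch 1: Z₁ = R = 48.0 Ω
Branch 2 (series LC): Z₂ = j(X_L − X_C) = j198 Ω
Parallel: Z = Z₁Z₂/(Z₁+Z₂), |Z| = 46.7 Ω, ∠Z = 13.6°

13.6°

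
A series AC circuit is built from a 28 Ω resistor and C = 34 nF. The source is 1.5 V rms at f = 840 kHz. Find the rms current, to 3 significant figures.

52.5 mA

ω = 2πf = 5.278e+06 rad/s
X_C = 1/(ωC) = 5.57 Ω
Z = 28.0 − j5.57 Ω
|Z| = √(28.0² + 5.57²) = 28.5 Ω
I = V/|Z| = 1.5/28.5 = 52.5 mA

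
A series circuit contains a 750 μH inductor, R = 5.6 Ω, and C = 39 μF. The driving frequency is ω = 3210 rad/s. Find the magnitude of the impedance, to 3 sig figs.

X_L = ωL = 2.41 Ω
X_C = 1/(ωC) = 7.99 Ω
Net reactance X = X_L − X_C = -5.58 Ω
Z = 5.60 − j5.58 Ω
|Z| = √(5.60² + 5.58²) = 7.91 Ω

7.91 Ω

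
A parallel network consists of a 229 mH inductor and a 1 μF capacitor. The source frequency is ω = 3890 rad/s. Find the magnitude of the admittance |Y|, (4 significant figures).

2.767 mS

X_L = ωL = 890.8 Ω
X_C = 1/(ωC) = 257.1 Ω
Parallel: admittances add. Y = 1/(jωL) + jωC
Y = (0 + j0.002767) S
|Y| = 0.002767 S → |Z| = 1/|Y| = 361.3 Ω, ∠Z = −∠Y = -90.00°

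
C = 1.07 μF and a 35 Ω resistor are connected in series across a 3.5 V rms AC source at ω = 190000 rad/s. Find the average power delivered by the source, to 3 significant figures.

X_C = 1/(ωC) = 4.92 Ω
Z = 35.0 − j4.92 Ω
|Z| = √(35.0² + 4.92²) = 35.3 Ω
∠Z = arctan(-4.92/35.0) = -8.00°
I = V/|Z| = 99.0 mA
P = VI cos φ = 3.5 × 0.0990 × cos(-8.00°) = 343 mW

343 mW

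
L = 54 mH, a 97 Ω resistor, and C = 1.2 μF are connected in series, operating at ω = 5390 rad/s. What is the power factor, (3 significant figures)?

X_L = ωL = 291 Ω
X_C = 1/(ωC) = 155 Ω
Net reactance X = X_L − X_C = 136 Ω
Z = 97.0 + j136 Ω
|Z| = √(97.0² + 136²) = 167 Ω
∠Z = arctan(136/97.0) = 54.6°
cos φ = cos(54.6°) = 0.579

0.579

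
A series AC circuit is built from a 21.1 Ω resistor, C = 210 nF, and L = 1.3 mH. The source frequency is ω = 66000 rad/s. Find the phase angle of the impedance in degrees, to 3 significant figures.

X_L = ωL = 85.8 Ω
X_C = 1/(ωC) = 72.2 Ω
Net reactance X = X_L − X_C = 13.6 Ω
Z = 21.1 + j13.6 Ω
|Z| = √(21.1² + 13.6²) = 25.1 Ω
∠Z = arctan(13.6/21.1) = 32.9°

32.9°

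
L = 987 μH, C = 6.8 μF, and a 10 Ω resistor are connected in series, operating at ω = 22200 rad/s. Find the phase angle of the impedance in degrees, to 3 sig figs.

X_L = ωL = 21.9 Ω
X_C = 1/(ωC) = 6.62 Ω
Net reactance X = X_L − X_C = 15.3 Ω
Z = 10.0 + j15.3 Ω
|Z| = √(10.0² + 15.3²) = 18.3 Ω
∠Z = arctan(15.3/10.0) = 56.8°

56.8°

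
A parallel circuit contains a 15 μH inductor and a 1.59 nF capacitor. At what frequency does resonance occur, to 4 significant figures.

1.031 MHz

ω₀ = 1/√(LC) = 1/√(1.5e-05 × 1.59e-09) = 6.475e+06 rad/s
f₀ = ω₀/(2π) = 1.031 MHz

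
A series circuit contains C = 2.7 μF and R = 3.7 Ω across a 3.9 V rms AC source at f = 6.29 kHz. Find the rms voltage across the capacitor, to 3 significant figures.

ω = 2πf = 39520 rad/s
X_C = 1/(ωC) = 9.37 Ω
Z = 3.70 − j9.37 Ω
|Z| = √(3.70² + 9.37²) = 10.1 Ω
I = V/|Z| = 387 mA
V_C = I·|Z_C| = 0.387 × 9.37 = 3.63 V

3.63 V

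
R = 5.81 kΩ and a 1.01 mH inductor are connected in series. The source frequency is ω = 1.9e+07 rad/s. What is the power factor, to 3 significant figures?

0.290

X_L = ωL = 19200 Ω
Z = 5810 + j19200 Ω
|Z| = √(5810² + 19200²) = 20100 Ω
∠Z = arctan(19200/5810) = 73.2°
cos φ = cos(73.2°) = 0.290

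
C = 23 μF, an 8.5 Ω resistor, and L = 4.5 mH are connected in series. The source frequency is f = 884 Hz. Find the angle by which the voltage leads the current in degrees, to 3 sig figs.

63.7°

ω = 2πf = 5554 rad/s
X_L = ωL = 25.0 Ω
X_C = 1/(ωC) = 7.83 Ω
Net reactance X = X_L − X_C = 17.2 Ω
Z = 8.50 + j17.2 Ω
|Z| = √(8.50² + 17.2²) = 19.2 Ω
∠Z = arctan(17.2/8.50) = 63.7°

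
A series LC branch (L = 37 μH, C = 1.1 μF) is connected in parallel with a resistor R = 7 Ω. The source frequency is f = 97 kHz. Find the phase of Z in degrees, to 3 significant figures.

ω = 2πf = 609500 rad/s
X_L = ωL = 22.6 Ω
X_C = 1/(ωC) = 1.49 Ω
Branch 1: Z₁ = R = 7.00 Ω
Branch 2 (series LC): Z₂ = j(X_L − X_C) = j21.1 Ω
Parallel: Z = Z₁Z₂/(Z₁+Z₂), |Z| = 6.64 Ω, ∠Z = 18.4°

18.4°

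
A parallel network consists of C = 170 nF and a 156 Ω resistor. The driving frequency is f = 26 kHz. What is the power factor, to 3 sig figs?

ω = 2πf = 163400 rad/s
X_C = 1/(ωC) = 36.0 Ω
Parallel: admittances add. Y = 1/R + jωC
Y = (0.00641 + j0.0278) S
|Y| = 0.0285 S → |Z| = 1/|Y| = 35.1 Ω, ∠Z = −∠Y = -77.0°
cos φ = cos(-77.0°) = 0.225

0.225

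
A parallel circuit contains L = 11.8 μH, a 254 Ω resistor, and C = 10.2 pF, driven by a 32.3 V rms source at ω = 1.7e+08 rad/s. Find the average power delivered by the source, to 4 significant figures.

X_L = ωL = 2006 Ω
X_C = 1/(ωC) = 576.7 Ω
Parallel: admittances add. Y = 1/R + 1/(jωL) + jωC
Y = (0.003937 + j0.001235) S
|Y| = 0.004126 S → |Z| = 1/|Y| = 242.3 Ω, ∠Z = −∠Y = -17.42°
I = V/|Z| = 133.3 mA
P = VI cos φ = 32.3 × 0.1333 × cos(-17.42°) = 4.107 W

4.107 W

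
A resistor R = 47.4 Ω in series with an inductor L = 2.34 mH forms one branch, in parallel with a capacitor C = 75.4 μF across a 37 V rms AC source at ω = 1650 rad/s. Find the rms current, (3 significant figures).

X_L = ωL = 3.86 Ω
X_C = 1/(ωC) = 8.04 Ω
Branch 1 (R+jX_L): Z₁ = 47.4 + j3.86 Ω, |Z₁| = 47.6 Ω
Branch 2 (−jX_C): Z₂ = −j8.04 Ω
Parallel: Z = Z₁Z₂/(Z₁+Z₂), |Z| = 8.03 Ω, ∠Z = -80.3°
I = V/|Z| = 37/8.03 = 4.61 A

4.61 A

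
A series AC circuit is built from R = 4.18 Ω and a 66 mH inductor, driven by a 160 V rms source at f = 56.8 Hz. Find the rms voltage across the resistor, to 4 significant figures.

27.96 V

ω = 2πf = 356.9 rad/s
X_L = ωL = 23.55 Ω
Z = 4.180 + j23.55 Ω
|Z| = √(4.180² + 23.55²) = 23.92 Ω
I = V/|Z| = 6.688 A
V_R = I·|Z_R| = 6.688 × 4.180 = 27.96 V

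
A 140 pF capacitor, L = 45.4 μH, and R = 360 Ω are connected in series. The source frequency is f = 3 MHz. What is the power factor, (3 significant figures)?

ω = 2πf = 1.885e+07 rad/s
X_L = ωL = 856 Ω
X_C = 1/(ωC) = 379 Ω
Net reactance X = X_L − X_C = 477 Ω
Z = 360 + j477 Ω
|Z| = √(360² + 477²) = 597 Ω
∠Z = arctan(477/360) = 52.9°
cos φ = cos(52.9°) = 0.603

0.603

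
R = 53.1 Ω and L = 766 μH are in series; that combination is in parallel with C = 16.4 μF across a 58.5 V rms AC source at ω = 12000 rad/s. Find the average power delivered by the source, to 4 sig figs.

62.57 W

X_L = ωL = 9.192 Ω
X_C = 1/(ωC) = 5.081 Ω
Branch 1 (R+jX_L): Z₁ = 53.10 + j9.192 Ω, |Z₁| = 53.89 Ω
Branch 2 (−jX_C): Z₂ = −j5.081 Ω
Parallel: Z = Z₁Z₂/(Z₁+Z₂), |Z| = 5.141 Ω, ∠Z = -84.61°
I = V/|Z| = 11.38 A
P = VI cos φ = 58.5 × 11.38 × cos(-84.61°) = 62.57 W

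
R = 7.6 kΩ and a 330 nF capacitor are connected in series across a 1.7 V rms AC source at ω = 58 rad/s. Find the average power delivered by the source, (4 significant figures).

7.880 μW

X_C = 1/(ωC) = 52250 Ω
Z = 7600 − j52250 Ω
|Z| = √(7600² + 52250²) = 52800 Ω
∠Z = arctan(-52250/7600) = -81.72°
I = V/|Z| = 32.20 μA
P = VI cos φ = 1.7 × 3.22e-05 × cos(-81.72°) = 7.880 μW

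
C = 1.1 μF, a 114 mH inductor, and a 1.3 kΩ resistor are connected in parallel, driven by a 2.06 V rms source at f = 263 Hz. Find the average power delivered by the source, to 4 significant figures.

3.264 mW

ω = 2πf = 1652 rad/s
X_L = ωL = 188.4 Ω
X_C = 1/(ωC) = 550.1 Ω
Parallel: admittances add. Y = 1/R + 1/(jωL) + jωC
Y = (0.0007692 − j0.003491) S
|Y| = 0.003574 S → |Z| = 1/|Y| = 279.8 Ω, ∠Z = −∠Y = 77.57°
I = V/|Z| = 7.363 mA
P = VI cos φ = 2.06 × 0.007363 × cos(77.57°) = 3.264 mW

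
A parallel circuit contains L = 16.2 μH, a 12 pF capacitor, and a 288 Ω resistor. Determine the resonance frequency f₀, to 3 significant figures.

ω₀ = 1/√(LC) = 1/√(1.62e-05 × 1.2e-11) = 7.172e+07 rad/s
f₀ = ω₀/(2π) = 11.4 MHz

11.4 MHz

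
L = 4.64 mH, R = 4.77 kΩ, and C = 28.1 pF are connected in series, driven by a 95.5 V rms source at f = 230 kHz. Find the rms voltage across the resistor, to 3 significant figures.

24.6 V

ω = 2πf = 1.445e+06 rad/s
X_L = ωL = 6710 Ω
X_C = 1/(ωC) = 24600 Ω
Net reactance X = X_L − X_C = -17900 Ω
Z = 4770 − j17900 Ω
|Z| = √(4770² + 17900²) = 18500 Ω
I = V/|Z| = 5.15 mA
V_R = I·|Z_R| = 0.00515 × 4770 = 24.6 V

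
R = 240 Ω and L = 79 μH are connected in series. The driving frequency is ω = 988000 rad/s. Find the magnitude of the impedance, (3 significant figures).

252 Ω

X_L = ωL = 78.1 Ω
Z = 240 + j78.1 Ω
|Z| = √(240² + 78.1²) = 252 Ω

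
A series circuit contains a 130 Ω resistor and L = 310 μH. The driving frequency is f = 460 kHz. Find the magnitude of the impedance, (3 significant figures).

ω = 2πf = 2.89e+06 rad/s
X_L = ωL = 896 Ω
Z = 130 + j896 Ω
|Z| = √(130² + 896²) = 905 Ω

905 Ω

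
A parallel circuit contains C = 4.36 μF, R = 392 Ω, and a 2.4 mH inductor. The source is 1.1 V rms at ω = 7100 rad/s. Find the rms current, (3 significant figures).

X_L = ωL = 17.0 Ω
X_C = 1/(ωC) = 32.3 Ω
Parallel: admittances add. Y = 1/R + 1/(jωL) + jωC
Y = (0.00255 − j0.0277) S
|Y| = 0.0278 S → |Z| = 1/|Y| = 35.9 Ω, ∠Z = −∠Y = 84.7°
I = V/|Z| = 1.1/35.9 = 30.6 mA

30.6 mA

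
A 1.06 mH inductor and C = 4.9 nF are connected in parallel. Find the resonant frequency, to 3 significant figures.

69.8 kHz

ω₀ = 1/√(LC) = 1/√(0.00106 × 4.9e-09) = 438800 rad/s
f₀ = ω₀/(2π) = 69.8 kHz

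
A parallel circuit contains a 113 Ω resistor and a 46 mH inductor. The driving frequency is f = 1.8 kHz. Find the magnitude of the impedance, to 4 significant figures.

ω = 2πf = 11310 rad/s
X_L = ωL = 520.2 Ω
Parallel: admittances add. Y = 1/R + 1/(jωL)
Y = (0.008850 − j0.001922) S
|Y| = 0.009056 S → |Z| = 1/|Y| = 110.4 Ω, ∠Z = −∠Y = 12.25°

110.4 Ω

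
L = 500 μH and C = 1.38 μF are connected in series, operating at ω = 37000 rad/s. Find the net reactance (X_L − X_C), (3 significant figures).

-1.08 Ω

X_L = ωL = 18.5 Ω
X_C = 1/(ωC) = 19.6 Ω
X = 18.5 − 19.6 = -1.08 Ω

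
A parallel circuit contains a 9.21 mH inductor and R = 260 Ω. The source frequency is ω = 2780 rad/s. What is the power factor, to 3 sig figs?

0.0980

X_L = ωL = 25.6 Ω
Parallel: admittances add. Y = 1/R + 1/(jωL)
Y = (0.00385 − j0.0391) S
|Y| = 0.0392 S → |Z| = 1/|Y| = 25.5 Ω, ∠Z = −∠Y = 84.4°
cos φ = cos(84.4°) = 0.0980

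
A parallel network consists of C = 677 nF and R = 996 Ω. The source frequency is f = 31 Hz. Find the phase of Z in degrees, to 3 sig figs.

ω = 2πf = 194.8 rad/s
X_C = 1/(ωC) = 7580 Ω
Parallel: admittances add. Y = 1/R + jωC
Y = (0.00100 + j0.000132) S
|Y| = 0.00101 S → |Z| = 1/|Y| = 988 Ω, ∠Z = −∠Y = -7.48°

-7.48°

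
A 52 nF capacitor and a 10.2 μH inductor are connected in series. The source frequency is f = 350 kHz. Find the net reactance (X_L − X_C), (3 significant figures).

13.7 Ω

ω = 2πf = 2.199e+06 rad/s
X_L = ωL = 22.4 Ω
X_C = 1/(ωC) = 8.74 Ω
X = 22.4 − 8.74 = 13.7 Ω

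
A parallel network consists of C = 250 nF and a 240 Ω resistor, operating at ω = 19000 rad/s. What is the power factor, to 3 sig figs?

0.659

X_C = 1/(ωC) = 211 Ω
Parallel: admittances add. Y = 1/R + jωC
Y = (0.00417 + j0.00475) S
|Y| = 0.00632 S → |Z| = 1/|Y| = 158 Ω, ∠Z = −∠Y = -48.7°
cos φ = cos(-48.7°) = 0.659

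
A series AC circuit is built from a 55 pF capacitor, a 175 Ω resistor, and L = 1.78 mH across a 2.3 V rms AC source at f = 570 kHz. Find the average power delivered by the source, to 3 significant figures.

539 μW

ω = 2πf = 3.581e+06 rad/s
X_L = ωL = 6370 Ω
X_C = 1/(ωC) = 5080 Ω
Net reactance X = X_L − X_C = 1300 Ω
Z = 175 + j1300 Ω
|Z| = √(175² + 1300²) = 1310 Ω
∠Z = arctan(1300/175) = 82.3°
I = V/|Z| = 1.76 mA
P = VI cos φ = 2.3 × 0.00176 × cos(82.3°) = 539 μW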